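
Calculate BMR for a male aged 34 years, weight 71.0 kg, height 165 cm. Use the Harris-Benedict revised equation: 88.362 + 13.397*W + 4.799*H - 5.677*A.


Substituting values:
W term = 13.397 * 71.0 = 951.187
H term = 4.799 * 165 = 791.835
A term = 5.677 * 34 = 193.018
BMR = 1638.37 kcal/day

1638.37 kcal/day


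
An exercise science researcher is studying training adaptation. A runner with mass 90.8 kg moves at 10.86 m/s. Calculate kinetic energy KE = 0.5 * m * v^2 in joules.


v^2 = 10.86^2 = 117.9396
KE = 0.5 * 90.8 * 117.9396
= 5354.46 J

5354.46 J


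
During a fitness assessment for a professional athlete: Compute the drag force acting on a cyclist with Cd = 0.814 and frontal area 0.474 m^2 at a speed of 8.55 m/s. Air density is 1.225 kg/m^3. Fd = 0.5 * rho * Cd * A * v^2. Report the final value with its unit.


Step 1: v^2 = 73.1025
Step 2: Fd = 0.5 * 1.225 * 0.814 * 0.474 * 73.1025
= 17.276 N

17.276 N


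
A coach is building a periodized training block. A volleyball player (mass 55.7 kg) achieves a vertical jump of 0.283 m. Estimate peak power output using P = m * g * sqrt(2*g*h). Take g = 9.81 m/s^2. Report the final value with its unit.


2 * g * h = 2 * 9.81 * 0.283 = 5.55246
sqrt(5.55246) = 2.356366 m/s
P = 55.7 * 9.81 * 2.356366 = 1287.56 W

1287.56 W


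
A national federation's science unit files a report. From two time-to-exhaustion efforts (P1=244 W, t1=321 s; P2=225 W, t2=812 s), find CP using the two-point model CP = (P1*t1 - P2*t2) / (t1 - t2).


Work in trial 1 = 78324 J
Work in trial 2 = 182700 J
Delta work = -104376 J
Delta time = -491 s
CP = -104376 / -491 = 212.58 W

212.58 W


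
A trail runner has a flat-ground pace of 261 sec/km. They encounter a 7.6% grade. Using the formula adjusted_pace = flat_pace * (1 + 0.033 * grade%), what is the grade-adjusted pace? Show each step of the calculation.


Grade factor = 1 + 0.033 * 7.6 = 1.2508
Adjusted = 261 * 1.2508 = 326.46 sec/km

326.46 s/km


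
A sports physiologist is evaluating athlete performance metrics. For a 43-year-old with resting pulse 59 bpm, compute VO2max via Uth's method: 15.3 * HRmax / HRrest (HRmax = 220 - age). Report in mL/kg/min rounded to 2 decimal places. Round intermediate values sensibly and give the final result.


Step 1: HRmax = 220 - 43 = 177 bpm
Step 2: Ratio = 177 / 59 = 3.0
Step 3: VO2max = 15.3 * 3.0 = 45.9 mL/kg/min

45.9 mL/kg/min


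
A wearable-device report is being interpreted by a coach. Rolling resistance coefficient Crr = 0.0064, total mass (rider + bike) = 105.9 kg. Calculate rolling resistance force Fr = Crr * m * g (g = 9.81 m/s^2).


Fr = Crr * m * g
= 0.0064 * 105.9 * 9.81
= 6.649 N

6.649 N


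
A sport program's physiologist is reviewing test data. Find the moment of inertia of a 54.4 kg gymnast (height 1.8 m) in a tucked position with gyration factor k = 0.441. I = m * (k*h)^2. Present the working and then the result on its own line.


Radius of gyration = 0.441 * 1.8 = 0.7938 m
I = 54.4 * 0.7938^2
= 54.4 * 0.630118
= 34.278 kg*m^2

34.278 kg*m^2


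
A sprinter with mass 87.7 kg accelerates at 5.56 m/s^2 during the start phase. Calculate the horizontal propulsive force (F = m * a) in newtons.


F = m * a
= 87.7 * 5.56
= 487.61 N

487.61 N


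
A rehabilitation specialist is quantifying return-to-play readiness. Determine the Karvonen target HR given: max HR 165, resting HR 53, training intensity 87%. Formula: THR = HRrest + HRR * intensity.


HRR = HRmax - HRrest = 165 - 53 = 112
THR = 53 + 112 * 0.87
= 150.44 bpm

150.44 bpm


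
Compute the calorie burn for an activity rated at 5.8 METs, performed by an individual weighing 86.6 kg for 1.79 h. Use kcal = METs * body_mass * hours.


Product of METs and mass = 5.8 * 86.6 = 502.28
Total kcal = 502.28 * 1.79 = 899.08 kcal

899.08 kcal


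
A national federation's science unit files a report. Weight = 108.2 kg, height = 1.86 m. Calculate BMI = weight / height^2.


height^2 = 1.86^2 = 3.4596
BMI = 108.2 / 3.4596 = 31.28 kg/m^2

31.28 kg/m^2


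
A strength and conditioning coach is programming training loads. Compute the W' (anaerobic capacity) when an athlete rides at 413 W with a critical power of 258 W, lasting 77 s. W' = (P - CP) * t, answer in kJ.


Above-CP power = 155 W
Duration = 77 s
W' = 155 * 77 = 11935 J
Convert: 11935 / 1000 = 11.935 kJ

11.935 kJ


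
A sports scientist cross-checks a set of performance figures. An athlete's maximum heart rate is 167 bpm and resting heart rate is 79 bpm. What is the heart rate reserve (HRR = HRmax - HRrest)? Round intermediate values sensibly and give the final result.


HRR = HRmax - HRrest
= 167 - 79
= 88 bpm

88 bpm


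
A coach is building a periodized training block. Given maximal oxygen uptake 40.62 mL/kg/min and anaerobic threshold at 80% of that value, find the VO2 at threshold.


Percentage as decimal = 0.8
VO2 at AT = 40.62 * 0.8 = 32.5 mL/kg/min

32.5 mL/kg/min


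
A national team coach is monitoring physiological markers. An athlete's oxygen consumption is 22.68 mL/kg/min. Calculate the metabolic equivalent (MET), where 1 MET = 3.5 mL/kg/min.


MET = VO2 / 3.5
= 22.68 / 3.5
= 6.48 METs

6.48 METs


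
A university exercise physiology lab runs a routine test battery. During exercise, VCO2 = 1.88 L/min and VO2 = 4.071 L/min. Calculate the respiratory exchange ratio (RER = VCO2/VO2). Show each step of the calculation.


RER = VCO2 / VO2
= 1.88 / 4.071
= 0.4618

0.4618


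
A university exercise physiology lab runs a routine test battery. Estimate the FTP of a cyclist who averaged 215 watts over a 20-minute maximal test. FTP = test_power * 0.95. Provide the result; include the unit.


FTP = 215 * 0.95 = 204.25 W

204.25 W


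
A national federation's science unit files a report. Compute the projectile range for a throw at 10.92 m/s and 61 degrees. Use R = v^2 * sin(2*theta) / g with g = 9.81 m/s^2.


Two times the angle = 122 degrees
sin(122) = 0.848048
R = 119.2464 * 0.848048 / 9.81 = 10.309 m

10.309 m


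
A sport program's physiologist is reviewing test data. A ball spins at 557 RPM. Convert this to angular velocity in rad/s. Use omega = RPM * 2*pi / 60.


omega = 557 * 2 * pi / 60
= 557 * 6.28318531 / 60
= 3499.734 / 60
= 58.329 rad/s

58.329 rad/s


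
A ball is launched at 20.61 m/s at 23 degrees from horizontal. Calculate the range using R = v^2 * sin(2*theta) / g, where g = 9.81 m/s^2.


sin(2 * 23) = sin(46) = 0.71934
v^2 = 20.61^2 = 424.7721
R = 424.7721 * 0.71934 / 9.81
= 31.147 m

31.147 m


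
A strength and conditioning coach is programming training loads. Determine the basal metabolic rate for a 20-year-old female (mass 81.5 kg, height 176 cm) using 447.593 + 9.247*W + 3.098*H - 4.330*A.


BMR = 447.593 + 9.247*81.5 + 3.098*176 - 4.330*20
= 1659.87 kcal/day

1659.87 kcal/day


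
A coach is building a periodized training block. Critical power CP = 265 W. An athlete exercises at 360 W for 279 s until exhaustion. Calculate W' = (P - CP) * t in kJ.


P - CP = 360 - 265 = 95 W
W' = 95 * 279 = 26505 J
= 26505 / 1000 = 26.505 kJ

26.505 kJ


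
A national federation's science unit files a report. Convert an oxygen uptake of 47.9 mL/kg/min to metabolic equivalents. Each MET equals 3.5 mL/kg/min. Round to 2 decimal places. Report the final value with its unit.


One MET = 3.5 mL/kg/min
Number of METs = 47.9 / 3.5
= 13.69 METs

13.69 METs


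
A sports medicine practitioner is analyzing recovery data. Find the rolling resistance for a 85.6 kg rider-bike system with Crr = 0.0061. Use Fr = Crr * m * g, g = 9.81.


m * g = 85.6 * 9.81 = 839.736 N
Fr = 0.0061 * 839.736 = 5.122 N

5.122 N


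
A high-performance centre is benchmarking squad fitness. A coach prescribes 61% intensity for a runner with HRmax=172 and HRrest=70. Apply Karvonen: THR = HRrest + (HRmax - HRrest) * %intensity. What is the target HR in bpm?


Heart rate reserve = 172 - 70 = 102
Intensity fraction = 61 / 100 = 0.61
THR = 70 + 102 * 0.61 = 132.22 bpm

132.22 bpm


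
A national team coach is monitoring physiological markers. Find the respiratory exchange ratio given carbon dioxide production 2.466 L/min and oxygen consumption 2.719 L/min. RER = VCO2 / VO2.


VCO2 = 2.466 L/min
VO2 = 2.719 L/min
RER = 2.466 / 2.719 = 0.907

0.907


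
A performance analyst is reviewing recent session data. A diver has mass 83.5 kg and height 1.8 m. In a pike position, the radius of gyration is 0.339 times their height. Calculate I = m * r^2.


r = 0.339 * 1.8 = 0.6102 m
I = m * r^2 = 83.5 * 0.372344 = 31.091 kg*m^2

31.091 kg*m^2


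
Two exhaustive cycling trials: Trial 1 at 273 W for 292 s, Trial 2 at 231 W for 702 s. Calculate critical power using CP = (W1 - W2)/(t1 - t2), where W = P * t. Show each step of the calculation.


W1 = 273 * 292 = 79716 J
W2 = 231 * 702 = 162162 J
CP = (79716 - 162162) / (292 - 702)
= -82446 / -410
= 201.09 W

201.09 W


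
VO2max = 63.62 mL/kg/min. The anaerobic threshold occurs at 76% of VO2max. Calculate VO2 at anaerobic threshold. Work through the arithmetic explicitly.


AT fraction = 76 / 100 = 0.76
AT VO2 = 63.62 * 0.76
= 48.35 mL/kg/min

48.35 mL/kg/min


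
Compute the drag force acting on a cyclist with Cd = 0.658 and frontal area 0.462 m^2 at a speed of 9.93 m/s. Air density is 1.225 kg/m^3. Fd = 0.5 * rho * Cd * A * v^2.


Step 1: v^2 = 98.6049
Step 2: Fd = 0.5 * 1.225 * 0.658 * 0.462 * 98.6049
= 18.36 N

18.36 N


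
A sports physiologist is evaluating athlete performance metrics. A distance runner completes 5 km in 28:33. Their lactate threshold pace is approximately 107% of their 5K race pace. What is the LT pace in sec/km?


Convert to seconds: 28 min 33 s = 1713 s
Pace per km = 1713 / 5 = 342.6 s/km
LT pace = 342.6 * 1.07 = 366.58 s/km

366.58 s/km


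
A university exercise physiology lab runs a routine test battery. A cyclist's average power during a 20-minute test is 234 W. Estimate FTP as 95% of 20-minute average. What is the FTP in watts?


FTP = 20-min power * 0.95
= 234 * 0.95
= 222.3 W

222.3 W


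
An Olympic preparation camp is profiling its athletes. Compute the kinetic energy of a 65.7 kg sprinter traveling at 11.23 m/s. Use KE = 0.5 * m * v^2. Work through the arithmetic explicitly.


Velocity squared = 126.1129
KE = 0.5 * 65.7 * 126.1129 = 4142.81 J

4142.81 J


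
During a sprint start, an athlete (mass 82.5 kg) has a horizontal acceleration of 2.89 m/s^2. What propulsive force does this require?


Propulsive force = mass * acceleration
= 82.5 kg * 2.89 m/s^2
= 238.43 N

238.43 N


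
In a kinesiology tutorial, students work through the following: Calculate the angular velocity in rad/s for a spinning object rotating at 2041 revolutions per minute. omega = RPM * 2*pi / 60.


omega = RPM * 2*pi / 60
= 2041 * 6.28318531 / 60
= 213.733 rad/s

213.733 rad/s


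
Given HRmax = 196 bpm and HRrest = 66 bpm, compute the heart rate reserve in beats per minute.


Heart rate reserve = maximum HR minus resting HR
HRR = 196 - 66 = 130 bpm

130 bpm


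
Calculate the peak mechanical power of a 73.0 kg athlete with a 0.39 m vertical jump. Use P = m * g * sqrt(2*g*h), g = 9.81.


First, sqrt(2gh) = sqrt(2 * 9.81 * 0.39)
= sqrt(7.6518) = 2.766189 m/s
Power = 73.0 * 9.81 * 2.766189 = 1980.95 W

1980.95 W


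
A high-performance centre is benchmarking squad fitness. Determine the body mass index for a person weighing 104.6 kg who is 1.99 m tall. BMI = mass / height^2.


BMI = mass / height^2
= 104.6 / 1.99^2
= 104.6 / 3.9601
= 26.41 kg/m^2

26.41 kg/m^2


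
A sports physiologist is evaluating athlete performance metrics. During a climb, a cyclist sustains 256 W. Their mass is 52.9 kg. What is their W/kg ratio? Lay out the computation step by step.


Power-to-weight = 256 W / 52.9 kg
= 4.839 W/kg

4.839 W/kg


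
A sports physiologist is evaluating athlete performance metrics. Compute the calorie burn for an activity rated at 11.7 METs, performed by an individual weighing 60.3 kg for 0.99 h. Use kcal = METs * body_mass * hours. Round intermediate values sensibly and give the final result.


Product of METs and mass = 11.7 * 60.3 = 705.51
Total kcal = 705.51 * 0.99 = 698.45 kcal

698.45 kcal


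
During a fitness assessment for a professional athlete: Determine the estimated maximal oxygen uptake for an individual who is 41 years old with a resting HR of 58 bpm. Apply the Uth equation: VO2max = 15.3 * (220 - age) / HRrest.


HRmax = 220 - 41 = 179
VO2max = 15.3 * (179 / 58)
= 15.3 * 3.0862
= 47.22 mL/kg/min

47.22 mL/kg/min


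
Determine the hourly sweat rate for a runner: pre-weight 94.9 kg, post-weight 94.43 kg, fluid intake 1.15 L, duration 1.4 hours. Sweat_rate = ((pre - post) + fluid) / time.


Mass lost = 94.9 - 94.43 = 0.47 kg
Add fluid consumed: 0.47 + 1.15 = 1.62 L total sweat
Sweat rate = 1.62 / 1.4 = 1.157 L/h

1.157 L/h


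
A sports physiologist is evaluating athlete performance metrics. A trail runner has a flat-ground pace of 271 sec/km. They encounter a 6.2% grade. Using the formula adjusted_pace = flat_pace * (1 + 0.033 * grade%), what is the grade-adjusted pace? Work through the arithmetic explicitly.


Grade factor = 1 + 0.033 * 6.2 = 1.2046
Adjusted = 271 * 1.2046 = 326.45 sec/km

326.45 s/km


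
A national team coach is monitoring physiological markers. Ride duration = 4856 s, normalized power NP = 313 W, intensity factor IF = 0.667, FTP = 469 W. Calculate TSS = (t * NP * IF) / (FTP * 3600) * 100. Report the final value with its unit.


Numerator = 4856 * 313 * 0.667 = 1013791.976
Denominator = 469 * 3600 = 1688400
TSS = 1013791.976 / 1688400 * 100
= 60.04

60.04 TSS


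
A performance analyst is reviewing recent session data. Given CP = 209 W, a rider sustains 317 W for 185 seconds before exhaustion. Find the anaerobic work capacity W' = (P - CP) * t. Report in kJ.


Excess power = 317 - 209 = 108 W
Work above CP = 108 * 185 = 19980 J
W' = 19.98 kJ

19.98 kJ


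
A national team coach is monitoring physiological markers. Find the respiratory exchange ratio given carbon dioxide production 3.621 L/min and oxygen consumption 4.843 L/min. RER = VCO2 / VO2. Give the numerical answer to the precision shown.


VCO2 = 3.621 L/min
VO2 = 4.843 L/min
RER = 3.621 / 4.843 = 0.7477

0.7477


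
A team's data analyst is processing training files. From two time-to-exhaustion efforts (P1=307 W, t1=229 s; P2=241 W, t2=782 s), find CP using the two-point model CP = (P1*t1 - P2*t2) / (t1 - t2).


Work in trial 1 = 70303 J
Work in trial 2 = 188462 J
Delta work = -118159 J
Delta time = -553 s
CP = -118159 / -553 = 213.67 W

213.67 W


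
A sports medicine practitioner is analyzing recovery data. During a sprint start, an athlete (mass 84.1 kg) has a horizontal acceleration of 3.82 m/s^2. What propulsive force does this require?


Propulsive force = mass * acceleration
= 84.1 kg * 3.82 m/s^2
= 321.26 N

321.26 N


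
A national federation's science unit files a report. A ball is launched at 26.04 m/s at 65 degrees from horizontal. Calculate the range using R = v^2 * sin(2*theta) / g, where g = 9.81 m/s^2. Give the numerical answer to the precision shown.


sin(2 * 65) = sin(130) = 0.766044
v^2 = 26.04^2 = 678.0816
R = 678.0816 * 0.766044 / 9.81
= 52.95 m

52.95 m


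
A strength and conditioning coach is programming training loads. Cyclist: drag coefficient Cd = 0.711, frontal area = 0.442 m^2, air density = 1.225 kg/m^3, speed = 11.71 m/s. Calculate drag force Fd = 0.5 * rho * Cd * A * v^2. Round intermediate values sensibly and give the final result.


v^2 = 11.71^2 = 137.1241
Fd = 0.5 * 1.225 * 0.711 * 0.442 * 137.1241
= 26.394 N

26.394 N


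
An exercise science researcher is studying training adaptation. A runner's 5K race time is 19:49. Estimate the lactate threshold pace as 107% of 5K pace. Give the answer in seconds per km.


Total race time = 19*60 + 49 = 1189 seconds
5K pace = 1189 / 5 = 237.8 sec/km
LT pace = 237.8 * 1.07 = 254.45 sec/km

254.45 s/km


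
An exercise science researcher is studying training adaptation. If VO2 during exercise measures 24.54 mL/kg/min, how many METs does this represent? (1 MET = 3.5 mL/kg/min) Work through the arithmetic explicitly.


METs = VO2 / 3.5 = 24.54 / 3.5 = 7.01

7.01 METs


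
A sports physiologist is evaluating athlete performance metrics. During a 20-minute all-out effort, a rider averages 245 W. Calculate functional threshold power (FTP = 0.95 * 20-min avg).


FTP = 0.95 * 245
= 232.75 W

232.75 W


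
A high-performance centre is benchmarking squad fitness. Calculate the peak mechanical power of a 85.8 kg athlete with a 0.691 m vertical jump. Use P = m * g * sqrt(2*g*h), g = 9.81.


First, sqrt(2gh) = sqrt(2 * 9.81 * 0.691)
= sqrt(13.55742) = 3.68204 m/s
Power = 85.8 * 9.81 * 3.68204 = 3099.17 W

3099.17 W


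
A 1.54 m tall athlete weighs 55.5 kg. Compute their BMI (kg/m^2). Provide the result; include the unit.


height^2 = 2.3716 m^2
BMI = 55.5 / 2.3716 = 23.4 kg/m^2

23.4 kg/m^2


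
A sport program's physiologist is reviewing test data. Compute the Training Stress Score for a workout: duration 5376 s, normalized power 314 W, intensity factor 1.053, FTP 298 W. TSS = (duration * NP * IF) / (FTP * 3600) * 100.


Product = 5376 * 314 * 1.053 = 1777531.392
Base = 298 * 3600 = 1072800
TSS = 1777531.392 / 1072800 * 100 = 165.69

165.69 TSS


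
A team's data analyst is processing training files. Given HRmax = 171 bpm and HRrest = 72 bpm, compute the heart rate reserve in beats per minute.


Heart rate reserve = maximum HR minus resting HR
HRR = 171 - 72 = 99 bpm

99 bpm


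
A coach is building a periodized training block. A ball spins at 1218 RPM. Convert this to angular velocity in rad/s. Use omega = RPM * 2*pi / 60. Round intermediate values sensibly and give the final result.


omega = 1218 * 2 * pi / 60
= 1218 * 6.28318531 / 60
= 7652.92 / 60
= 127.549 rad/s

127.549 rad/s


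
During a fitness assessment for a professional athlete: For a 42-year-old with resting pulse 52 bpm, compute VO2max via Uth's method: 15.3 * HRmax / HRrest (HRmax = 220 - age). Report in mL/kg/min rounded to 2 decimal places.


Step 1: HRmax = 220 - 42 = 178 bpm
Step 2: Ratio = 178 / 52 = 3.4231
Step 3: VO2max = 15.3 * 3.4231 = 52.37 mL/kg/min

52.37 mL/kg/min


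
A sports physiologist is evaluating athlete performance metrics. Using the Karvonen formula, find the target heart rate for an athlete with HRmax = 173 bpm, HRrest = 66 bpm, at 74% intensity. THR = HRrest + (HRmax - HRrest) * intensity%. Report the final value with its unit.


HRR = 173 - 66 = 107
THR = 66 + 107 * 0.74
= 66 + 79.18
= 145.18 bpm

145.18 bpm


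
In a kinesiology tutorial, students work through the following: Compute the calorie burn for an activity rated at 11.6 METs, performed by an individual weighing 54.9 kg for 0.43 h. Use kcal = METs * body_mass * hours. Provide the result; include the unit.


Product of METs and mass = 11.6 * 54.9 = 636.84
Total kcal = 636.84 * 0.43 = 273.84 kcal

273.84 kcal


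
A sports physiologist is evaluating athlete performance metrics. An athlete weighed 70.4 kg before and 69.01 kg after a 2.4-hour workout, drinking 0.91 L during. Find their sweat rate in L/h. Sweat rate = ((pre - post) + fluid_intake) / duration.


Body mass change = 1.39 kg
Total sweat loss = 1.39 + 0.91 = 2.3 L
Rate = 2.3 / 2.4 = 0.958 L/h

0.958 L/h


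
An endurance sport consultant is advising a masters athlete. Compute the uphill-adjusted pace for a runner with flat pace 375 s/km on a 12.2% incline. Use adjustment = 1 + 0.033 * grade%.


Adjustment factor = 1 + 0.033 * 12.2 = 1.4026
Grade-adjusted pace = 375 * 1.4026 = 525.98 s/km

525.98 s/km


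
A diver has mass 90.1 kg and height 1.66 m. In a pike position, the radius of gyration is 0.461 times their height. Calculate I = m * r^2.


r = 0.461 * 1.66 = 0.76526 m
I = m * r^2 = 90.1 * 0.585623 = 52.765 kg*m^2

52.765 kg*m^2


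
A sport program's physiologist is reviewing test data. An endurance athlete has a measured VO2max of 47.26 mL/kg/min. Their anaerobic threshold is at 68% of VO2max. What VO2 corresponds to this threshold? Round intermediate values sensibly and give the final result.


Anaerobic threshold VO2 = VO2max * 68%
= 47.26 * 0.68
= 32.14 mL/kg/min

32.14 mL/kg/min


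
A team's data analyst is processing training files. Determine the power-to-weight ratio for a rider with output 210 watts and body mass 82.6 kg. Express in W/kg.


P/W = 210 / 82.6 = 2.542 W/kg

2.542 W/kg


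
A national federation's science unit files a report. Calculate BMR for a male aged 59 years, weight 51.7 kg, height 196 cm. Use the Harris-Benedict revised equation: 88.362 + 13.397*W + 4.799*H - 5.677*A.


Substituting values:
W term = 13.397 * 51.7 = 692.6249
H term = 4.799 * 196 = 940.604
A term = 5.677 * 59 = 334.943
BMR = 1386.65 kcal/day

1386.65 kcal/day


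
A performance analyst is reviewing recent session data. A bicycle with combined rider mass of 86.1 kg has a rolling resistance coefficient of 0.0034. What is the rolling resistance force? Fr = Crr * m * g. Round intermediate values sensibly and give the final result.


Fr = 0.0034 * 86.1 * 9.81
= 0.29274 * 9.81
= 2.872 N

2.872 N


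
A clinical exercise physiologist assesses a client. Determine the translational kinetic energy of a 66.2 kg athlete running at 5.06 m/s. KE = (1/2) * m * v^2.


KE = 0.5 * m * v^2
= 0.5 * 66.2 * 5.06^2
= 0.5 * 66.2 * 25.6036
= 847.48 J

847.48 J


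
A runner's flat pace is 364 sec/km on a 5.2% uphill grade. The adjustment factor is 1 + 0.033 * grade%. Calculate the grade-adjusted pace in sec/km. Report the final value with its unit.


Factor = 1 + 0.033 * 5.2 = 1.1716
Adjusted pace = 364 * 1.1716
= 426.46 sec/km

426.46 s/km


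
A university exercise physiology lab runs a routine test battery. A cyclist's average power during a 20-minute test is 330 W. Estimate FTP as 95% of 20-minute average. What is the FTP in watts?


FTP = 20-min power * 0.95
= 330 * 0.95
= 313.5 W

313.5 W


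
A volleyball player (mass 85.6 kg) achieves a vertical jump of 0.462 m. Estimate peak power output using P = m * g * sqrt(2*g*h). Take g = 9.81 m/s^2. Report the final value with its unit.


2 * g * h = 2 * 9.81 * 0.462 = 9.06444
sqrt(9.06444) = 3.010721 m/s
P = 85.6 * 9.81 * 3.010721 = 2528.21 W

2528.21 W


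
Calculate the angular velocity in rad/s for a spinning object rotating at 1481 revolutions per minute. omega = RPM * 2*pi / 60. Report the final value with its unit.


omega = RPM * 2*pi / 60
= 1481 * 6.28318531 / 60
= 155.09 rad/s

155.09 rad/s


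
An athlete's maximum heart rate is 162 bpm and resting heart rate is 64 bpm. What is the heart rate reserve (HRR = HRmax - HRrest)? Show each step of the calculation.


HRR = HRmax - HRrest
= 162 - 64
= 98 bpm

98 bpm


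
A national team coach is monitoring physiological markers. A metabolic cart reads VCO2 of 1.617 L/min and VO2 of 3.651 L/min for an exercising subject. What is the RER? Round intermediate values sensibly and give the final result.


RER = VCO2 / VO2 = 1.617 / 3.651 = 0.4429

0.4429


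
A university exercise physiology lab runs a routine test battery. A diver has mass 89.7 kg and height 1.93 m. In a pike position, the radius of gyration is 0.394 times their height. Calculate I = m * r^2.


r = 0.394 * 1.93 = 0.76042 m
I = m * r^2 = 89.7 * 0.578239 = 51.868 kg*m^2

51.868 kg*m^2


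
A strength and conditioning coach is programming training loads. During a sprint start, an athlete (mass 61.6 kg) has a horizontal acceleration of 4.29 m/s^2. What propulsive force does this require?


Propulsive force = mass * acceleration
= 61.6 kg * 4.29 m/s^2
= 264.26 N

264.26 N


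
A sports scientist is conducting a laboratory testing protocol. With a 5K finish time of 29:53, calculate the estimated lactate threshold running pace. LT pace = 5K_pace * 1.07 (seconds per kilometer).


Race duration = 1793 s for 5 km
Average pace = 1793 / 5 = 358.6 s/km
LT pace = 358.6 * 1.07
= 383.7 s/km

383.7 s/km


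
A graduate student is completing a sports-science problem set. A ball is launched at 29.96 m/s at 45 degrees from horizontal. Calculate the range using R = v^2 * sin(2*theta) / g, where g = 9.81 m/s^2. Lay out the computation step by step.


sin(2 * 45) = sin(90) = 1.0
v^2 = 29.96^2 = 897.6016
R = 897.6016 * 1.0 / 9.81
= 91.499 m

91.499 m


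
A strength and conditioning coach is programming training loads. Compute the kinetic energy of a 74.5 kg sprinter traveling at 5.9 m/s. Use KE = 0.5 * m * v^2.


Velocity squared = 34.81
KE = 0.5 * 74.5 * 34.81 = 1296.67 J

1296.67 J


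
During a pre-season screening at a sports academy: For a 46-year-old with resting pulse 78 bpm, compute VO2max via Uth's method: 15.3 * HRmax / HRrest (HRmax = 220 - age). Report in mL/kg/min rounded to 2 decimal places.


Step 1: HRmax = 220 - 46 = 174 bpm
Step 2: Ratio = 174 / 78 = 2.2308
Step 3: VO2max = 15.3 * 2.2308 = 34.13 mL/kg/min

34.13 mL/kg/min


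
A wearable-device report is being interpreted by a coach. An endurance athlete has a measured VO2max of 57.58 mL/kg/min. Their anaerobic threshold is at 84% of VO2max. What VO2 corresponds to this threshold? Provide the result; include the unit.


Anaerobic threshold VO2 = VO2max * 84%
= 57.58 * 0.84
= 48.37 mL/kg/min

48.37 mL/kg/min


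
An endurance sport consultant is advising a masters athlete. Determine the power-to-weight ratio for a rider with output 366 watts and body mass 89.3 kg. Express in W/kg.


P/W = 366 / 89.3 = 4.099 W/kg

4.099 W/kg


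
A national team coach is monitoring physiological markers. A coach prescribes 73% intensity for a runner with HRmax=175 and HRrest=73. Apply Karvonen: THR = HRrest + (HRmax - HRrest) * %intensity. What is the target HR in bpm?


Heart rate reserve = 175 - 73 = 102
Intensity fraction = 73 / 100 = 0.73
THR = 73 + 102 * 0.73 = 147.46 bpm

147.46 bpm


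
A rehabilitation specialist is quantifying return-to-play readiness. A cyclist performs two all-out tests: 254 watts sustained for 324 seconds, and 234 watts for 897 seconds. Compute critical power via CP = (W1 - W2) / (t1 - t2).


W1 = P1 * t1 = 254 * 324 = 82296 J
W2 = P2 * t2 = 234 * 897 = 209898 J
CP = (82296 - 209898) / (324 - 897)
= 222.69 W

222.69 W


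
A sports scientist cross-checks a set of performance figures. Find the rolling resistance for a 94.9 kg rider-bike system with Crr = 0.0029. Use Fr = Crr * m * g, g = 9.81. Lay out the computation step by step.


m * g = 94.9 * 9.81 = 930.969 N
Fr = 0.0029 * 930.969 = 2.7 N

2.7 N


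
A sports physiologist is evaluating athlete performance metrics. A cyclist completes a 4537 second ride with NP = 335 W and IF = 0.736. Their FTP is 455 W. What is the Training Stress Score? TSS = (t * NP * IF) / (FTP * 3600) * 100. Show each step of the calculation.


t * NP * IF = 4537 * 335 * 0.736 = 1118642.72
FTP * 3600 = 1638000
TSS = (1118642.72 / 1638000) * 100 = 68.29

68.29 TSS


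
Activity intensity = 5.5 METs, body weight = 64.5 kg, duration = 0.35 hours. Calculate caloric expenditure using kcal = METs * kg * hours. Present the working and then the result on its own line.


kcal = 5.5 * 64.5 * 0.35
= 354.75 * 0.35
= 124.16 kcal

124.16 kcal


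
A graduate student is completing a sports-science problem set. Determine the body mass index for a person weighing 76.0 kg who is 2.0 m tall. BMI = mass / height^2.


BMI = mass / height^2
= 76.0 / 2.0^2
= 76.0 / 4.0
= 19.0 kg/m^2

19.0 kg/m^2


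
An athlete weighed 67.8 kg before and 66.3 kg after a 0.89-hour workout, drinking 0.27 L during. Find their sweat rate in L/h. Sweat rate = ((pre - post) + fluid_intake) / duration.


Body mass change = 1.5 kg
Total sweat loss = 1.5 + 0.27 = 1.77 L
Rate = 1.77 / 0.89 = 1.989 L/h

1.989 L/h


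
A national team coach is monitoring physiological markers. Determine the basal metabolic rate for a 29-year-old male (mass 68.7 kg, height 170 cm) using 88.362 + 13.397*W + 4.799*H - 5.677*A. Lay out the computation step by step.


BMR = 88.362 + 13.397*68.7 + 4.799*170 - 5.677*29
= 1659.93 kcal/day

1659.93 kcal/day


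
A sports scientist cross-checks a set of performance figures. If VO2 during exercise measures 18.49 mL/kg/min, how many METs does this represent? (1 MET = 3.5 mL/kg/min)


METs = VO2 / 3.5 = 18.49 / 3.5 = 5.28

5.28 METs


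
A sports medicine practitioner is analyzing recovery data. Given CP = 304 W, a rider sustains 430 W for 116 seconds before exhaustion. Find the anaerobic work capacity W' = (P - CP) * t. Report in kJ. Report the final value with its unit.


Excess power = 430 - 304 = 126 W
Work above CP = 126 * 116 = 14616 J
W' = 14.616 kJ

14.616 kJ


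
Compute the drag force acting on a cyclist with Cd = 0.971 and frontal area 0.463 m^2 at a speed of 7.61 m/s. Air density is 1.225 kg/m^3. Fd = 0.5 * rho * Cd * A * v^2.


Step 1: v^2 = 57.9121
Step 2: Fd = 0.5 * 1.225 * 0.971 * 0.463 * 57.9121
= 15.947 N

15.947 N


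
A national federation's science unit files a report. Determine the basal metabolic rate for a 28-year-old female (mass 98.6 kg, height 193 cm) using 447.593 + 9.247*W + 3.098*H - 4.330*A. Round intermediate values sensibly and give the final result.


BMR = 447.593 + 9.247*98.6 + 3.098*193 - 4.330*28
= 1836.02 kcal/day

1836.02 kcal/day


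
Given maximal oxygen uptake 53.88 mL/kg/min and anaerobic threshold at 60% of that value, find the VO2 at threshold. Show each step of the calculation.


Percentage as decimal = 0.6
VO2 at AT = 53.88 * 0.6 = 32.33 mL/kg/min

32.33 mL/kg/min


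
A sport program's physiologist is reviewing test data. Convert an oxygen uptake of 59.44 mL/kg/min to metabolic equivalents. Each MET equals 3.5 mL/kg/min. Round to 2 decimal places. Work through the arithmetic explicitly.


One MET = 3.5 mL/kg/min
Number of METs = 59.44 / 3.5
= 16.98 METs

16.98 METs


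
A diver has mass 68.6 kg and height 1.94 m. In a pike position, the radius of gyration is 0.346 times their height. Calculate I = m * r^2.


r = 0.346 * 1.94 = 0.67124 m
I = m * r^2 = 68.6 * 0.450563 = 30.909 kg*m^2

30.909 kg*m^2


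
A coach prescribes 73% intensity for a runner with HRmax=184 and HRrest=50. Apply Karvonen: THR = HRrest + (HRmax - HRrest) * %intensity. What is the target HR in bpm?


Heart rate reserve = 184 - 50 = 134
Intensity fraction = 73 / 100 = 0.73
THR = 50 + 134 * 0.73 = 147.82 bpm

147.82 bpm


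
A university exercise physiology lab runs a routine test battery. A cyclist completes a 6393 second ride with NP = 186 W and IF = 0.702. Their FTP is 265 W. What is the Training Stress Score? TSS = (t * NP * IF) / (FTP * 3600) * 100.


t * NP * IF = 6393 * 186 * 0.702 = 834746.796
FTP * 3600 = 954000
TSS = (834746.796 / 954000) * 100 = 87.5

87.5 TSS


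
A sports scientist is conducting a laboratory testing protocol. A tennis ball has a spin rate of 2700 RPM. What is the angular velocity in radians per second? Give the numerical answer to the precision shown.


Convert RPM to rad/s: multiply by 2*pi and divide by 60
omega = 2700 * 2 * pi / 60
= 282.743 rad/s

282.743 rad/s


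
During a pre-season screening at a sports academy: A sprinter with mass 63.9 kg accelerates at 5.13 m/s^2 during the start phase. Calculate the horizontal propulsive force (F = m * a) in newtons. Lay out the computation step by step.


F = m * a
= 63.9 * 5.13
= 327.81 N

327.81 N


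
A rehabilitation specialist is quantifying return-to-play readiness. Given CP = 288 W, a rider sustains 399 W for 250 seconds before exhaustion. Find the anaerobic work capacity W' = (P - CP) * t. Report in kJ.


Excess power = 399 - 288 = 111 W
Work above CP = 111 * 250 = 27750 J
W' = 27.75 kJ

27.75 kJ


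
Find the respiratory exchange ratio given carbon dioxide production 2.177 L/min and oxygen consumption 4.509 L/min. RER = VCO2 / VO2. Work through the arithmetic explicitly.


VCO2 = 2.177 L/min
VO2 = 4.509 L/min
RER = 2.177 / 4.509 = 0.4828

0.4828


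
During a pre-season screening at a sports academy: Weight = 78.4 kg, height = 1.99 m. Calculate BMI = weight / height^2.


height^2 = 1.99^2 = 3.9601
BMI = 78.4 / 3.9601 = 19.8 kg/m^2

19.8 kg/m^2


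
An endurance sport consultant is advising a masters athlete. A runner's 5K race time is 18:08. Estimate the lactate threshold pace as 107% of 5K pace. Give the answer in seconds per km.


Total race time = 18*60 + 8 = 1088 seconds
5K pace = 1088 / 5 = 217.6 sec/km
LT pace = 217.6 * 1.07 = 232.83 sec/km

232.83 s/km


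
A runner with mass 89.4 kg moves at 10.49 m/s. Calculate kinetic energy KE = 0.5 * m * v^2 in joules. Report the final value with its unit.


v^2 = 10.49^2 = 110.0401
KE = 0.5 * 89.4 * 110.0401
= 4918.79 J

4918.79 J


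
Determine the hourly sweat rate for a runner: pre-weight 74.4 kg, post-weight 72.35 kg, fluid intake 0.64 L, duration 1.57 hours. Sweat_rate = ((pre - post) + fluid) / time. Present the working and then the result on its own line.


Mass lost = 74.4 - 72.35 = 2.05 kg
Add fluid consumed: 2.05 + 0.64 = 2.69 L total sweat
Sweat rate = 2.69 / 1.57 = 1.713 L/h

1.713 L/h


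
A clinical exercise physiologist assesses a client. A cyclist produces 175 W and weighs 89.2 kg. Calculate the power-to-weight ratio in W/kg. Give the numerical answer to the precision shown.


P/W = power / mass
= 175 / 89.2
= 1.962 W/kg

1.962 W/kg


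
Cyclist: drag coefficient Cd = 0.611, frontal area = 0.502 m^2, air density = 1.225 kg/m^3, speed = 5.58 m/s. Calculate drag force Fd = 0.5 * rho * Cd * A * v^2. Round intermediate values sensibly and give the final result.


v^2 = 5.58^2 = 31.1364
Fd = 0.5 * 1.225 * 0.611 * 0.502 * 31.1364
= 5.85 N

5.85 N


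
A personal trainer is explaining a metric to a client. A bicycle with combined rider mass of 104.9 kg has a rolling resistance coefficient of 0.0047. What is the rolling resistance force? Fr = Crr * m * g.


Fr = 0.0047 * 104.9 * 9.81
= 0.49303 * 9.81
= 4.837 N

4.837 N


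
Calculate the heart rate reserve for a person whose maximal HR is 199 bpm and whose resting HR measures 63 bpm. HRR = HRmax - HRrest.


HRmax = 199 bpm
HRrest = 63 bpm
HRR = 199 - 63 = 136 bpm

136 bpm


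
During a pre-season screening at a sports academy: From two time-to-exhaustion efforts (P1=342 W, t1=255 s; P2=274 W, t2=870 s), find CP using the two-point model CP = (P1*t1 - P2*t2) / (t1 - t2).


Work in trial 1 = 87210 J
Work in trial 2 = 238380 J
Delta work = -151170 J
Delta time = -615 s
CP = -151170 / -615 = 245.8 W

245.8 W


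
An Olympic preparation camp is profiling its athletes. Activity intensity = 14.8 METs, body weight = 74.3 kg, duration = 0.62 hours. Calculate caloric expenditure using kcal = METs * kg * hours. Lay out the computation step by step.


kcal = 14.8 * 74.3 * 0.62
= 1099.64 * 0.62
= 681.78 kcal

681.78 kcal


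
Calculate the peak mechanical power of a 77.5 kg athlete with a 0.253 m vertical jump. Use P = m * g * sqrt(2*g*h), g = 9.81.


First, sqrt(2gh) = sqrt(2 * 9.81 * 0.253)
= sqrt(4.96386) = 2.227972 m/s
Power = 77.5 * 9.81 * 2.227972 = 1693.87 W

1693.87 W


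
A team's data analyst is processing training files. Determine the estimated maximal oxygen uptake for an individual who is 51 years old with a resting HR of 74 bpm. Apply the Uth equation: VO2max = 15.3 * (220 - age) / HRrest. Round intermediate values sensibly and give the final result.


HRmax = 220 - 51 = 169
VO2max = 15.3 * (169 / 74)
= 15.3 * 2.2838
= 34.94 mL/kg/min

34.94 mL/kg/min


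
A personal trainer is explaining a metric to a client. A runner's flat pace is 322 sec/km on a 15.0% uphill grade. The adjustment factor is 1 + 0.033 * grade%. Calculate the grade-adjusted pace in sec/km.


Factor = 1 + 0.033 * 15.0 = 1.495
Adjusted pace = 322 * 1.495
= 481.39 sec/km

481.39 s/km


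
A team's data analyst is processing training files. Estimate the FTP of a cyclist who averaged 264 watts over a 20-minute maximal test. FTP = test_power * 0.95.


FTP = 264 * 0.95 = 250.8 W

250.8 W


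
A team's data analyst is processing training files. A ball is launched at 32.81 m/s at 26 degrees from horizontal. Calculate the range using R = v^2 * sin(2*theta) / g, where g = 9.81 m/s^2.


sin(2 * 26) = sin(52) = 0.788011
v^2 = 32.81^2 = 1076.4961
R = 1076.4961 * 0.788011 / 9.81
= 86.472 m

86.472 m


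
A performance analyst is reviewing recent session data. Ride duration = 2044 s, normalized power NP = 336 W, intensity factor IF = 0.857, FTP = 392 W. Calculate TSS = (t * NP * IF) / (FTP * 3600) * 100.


Numerator = 2044 * 336 * 0.857 = 588573.888
Denominator = 392 * 3600 = 1411200
TSS = 588573.888 / 1411200 * 100
= 41.71

41.71 TSS


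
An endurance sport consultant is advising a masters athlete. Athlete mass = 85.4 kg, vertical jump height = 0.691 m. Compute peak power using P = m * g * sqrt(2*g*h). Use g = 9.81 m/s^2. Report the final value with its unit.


sqrt(2 * 9.81 * 0.691) = sqrt(13.55742) = 3.68204 m/s
P = 85.4 * 9.81 * 3.68204
= 3084.72 W

3084.72 W


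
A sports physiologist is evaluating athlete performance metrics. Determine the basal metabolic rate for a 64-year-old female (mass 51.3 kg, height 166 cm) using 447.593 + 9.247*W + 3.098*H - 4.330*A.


BMR = 447.593 + 9.247*51.3 + 3.098*166 - 4.330*64
= 1159.11 kcal/day

1159.11 kcal/day


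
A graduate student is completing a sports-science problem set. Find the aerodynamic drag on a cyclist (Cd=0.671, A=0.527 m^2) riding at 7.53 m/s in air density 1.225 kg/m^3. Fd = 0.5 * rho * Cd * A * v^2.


Fd = 0.5 * 1.225 * 0.671 * 0.527 * 7.53^2
= 0.5 * 1.225 * 0.671 * 0.527 * 56.7009
= 12.281 N

12.281 N


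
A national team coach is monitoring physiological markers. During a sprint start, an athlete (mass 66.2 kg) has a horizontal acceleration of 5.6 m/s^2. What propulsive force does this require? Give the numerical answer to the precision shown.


Propulsive force = mass * acceleration
= 66.2 kg * 5.6 m/s^2
= 370.72 N

370.72 N


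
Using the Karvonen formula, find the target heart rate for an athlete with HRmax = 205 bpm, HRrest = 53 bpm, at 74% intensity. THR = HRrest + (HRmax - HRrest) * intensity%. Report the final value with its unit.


HRR = 205 - 53 = 152
THR = 53 + 152 * 0.74
= 53 + 112.48
= 165.48 bpm

165.48 bpm


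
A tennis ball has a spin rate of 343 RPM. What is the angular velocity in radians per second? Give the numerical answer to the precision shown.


Convert RPM to rad/s: multiply by 2*pi and divide by 60
omega = 343 * 2 * pi / 60
= 35.919 rad/s

35.919 rad/s


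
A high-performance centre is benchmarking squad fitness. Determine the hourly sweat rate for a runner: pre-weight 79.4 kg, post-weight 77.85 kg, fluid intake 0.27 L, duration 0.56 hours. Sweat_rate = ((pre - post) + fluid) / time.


Mass lost = 79.4 - 77.85 = 1.55 kg
Add fluid consumed: 1.55 + 0.27 = 1.82 L total sweat
Sweat rate = 1.82 / 0.56 = 3.25 L/h

3.25 L/h


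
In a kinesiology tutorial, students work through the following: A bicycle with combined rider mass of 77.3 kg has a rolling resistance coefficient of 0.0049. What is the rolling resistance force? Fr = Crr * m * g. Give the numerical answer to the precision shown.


Fr = 0.0049 * 77.3 * 9.81
= 0.37877 * 9.81
= 3.716 N

3.716 N


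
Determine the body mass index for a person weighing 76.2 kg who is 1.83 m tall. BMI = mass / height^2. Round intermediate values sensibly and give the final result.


BMI = mass / height^2
= 76.2 / 1.83^2
= 76.2 / 3.3489
= 22.75 kg/m^2

22.75 kg/m^2


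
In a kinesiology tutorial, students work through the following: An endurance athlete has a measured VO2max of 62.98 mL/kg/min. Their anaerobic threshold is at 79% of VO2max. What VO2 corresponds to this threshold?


Anaerobic threshold VO2 = VO2max * 79%
= 62.98 * 0.79
= 49.75 mL/kg/min

49.75 mL/kg/min
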